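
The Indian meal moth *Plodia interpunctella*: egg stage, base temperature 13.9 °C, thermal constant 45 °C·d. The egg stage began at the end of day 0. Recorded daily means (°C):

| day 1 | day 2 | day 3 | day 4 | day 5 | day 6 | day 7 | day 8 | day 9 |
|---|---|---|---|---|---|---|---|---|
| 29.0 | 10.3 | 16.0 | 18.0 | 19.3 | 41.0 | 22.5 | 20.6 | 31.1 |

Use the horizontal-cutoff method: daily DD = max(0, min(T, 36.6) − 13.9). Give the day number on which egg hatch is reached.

day 6

Daily DD above 13.9 °C (capped at 22.7): 15.1, 0.0, 2.1, 4.1, 5.4, 22.7, 8.6, 6.7, 17.2.
Cumulative: 15.1, 15.1, 17.2, 21.3, 26.7, 49.4, 58.0, 64.7, 81.9.
The total first reaches 45 DD on day 6.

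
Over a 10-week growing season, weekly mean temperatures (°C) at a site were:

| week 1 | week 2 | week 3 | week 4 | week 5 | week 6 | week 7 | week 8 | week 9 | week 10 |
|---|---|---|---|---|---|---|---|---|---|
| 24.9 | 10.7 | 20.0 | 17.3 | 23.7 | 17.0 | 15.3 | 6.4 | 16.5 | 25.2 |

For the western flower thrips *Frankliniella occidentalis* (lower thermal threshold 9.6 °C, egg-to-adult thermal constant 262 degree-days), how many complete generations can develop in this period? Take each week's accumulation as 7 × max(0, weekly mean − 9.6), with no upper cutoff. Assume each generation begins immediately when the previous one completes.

2 generations

Weekly DD (7 × max(0, T̄ − 9.6)): 107.1, 7.7, 72.8, 53.9, 98.7, 51.8, 39.9, 0.0, 48.3, 109.2.
Season total = 589.4 DD.
Complete generations = ⌊589.4 / 262⌋ = 2.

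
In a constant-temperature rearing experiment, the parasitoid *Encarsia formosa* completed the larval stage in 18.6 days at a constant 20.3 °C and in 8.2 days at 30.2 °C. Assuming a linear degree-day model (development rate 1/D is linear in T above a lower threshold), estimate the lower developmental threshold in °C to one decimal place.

12.5 °C

Under the model K = D·(T − T_b), so D₁·(T₁ − T_b) = D₂·(T₂ − T_b).
18.6·(20.3 − T_b) = 8.2·(30.2 − T_b)
T_b = (18.6·20.3 − 8.2·30.2) / (18.6 − 8.2) = 129.94 / 10.4 = 12.494 °C ≈ 12.5 °C.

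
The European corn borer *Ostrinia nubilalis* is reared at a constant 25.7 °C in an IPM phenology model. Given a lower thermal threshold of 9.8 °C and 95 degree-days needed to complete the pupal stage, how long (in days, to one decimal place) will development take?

Daily accumulation = 25.7 − 9.8 = 15.9 DD/day.
Duration = 95 / 15.9 = 5.975 ≈ 6.0 days.

6.0 days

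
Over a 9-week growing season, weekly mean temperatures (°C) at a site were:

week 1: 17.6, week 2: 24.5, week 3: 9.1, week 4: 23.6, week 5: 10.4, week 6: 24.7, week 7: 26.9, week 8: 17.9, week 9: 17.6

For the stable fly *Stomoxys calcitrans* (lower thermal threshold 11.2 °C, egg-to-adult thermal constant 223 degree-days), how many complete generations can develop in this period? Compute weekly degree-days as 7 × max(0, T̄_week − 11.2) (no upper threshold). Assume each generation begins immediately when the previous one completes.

Weekly DD (7 × max(0, T̄ − 11.2)): 44.8, 93.1, 0.0, 86.8, 0.0, 94.5, 109.9, 46.9, 44.8.
Season total = 520.8 DD.
Complete generations = ⌊520.8 / 223⌋ = 2.

2 generations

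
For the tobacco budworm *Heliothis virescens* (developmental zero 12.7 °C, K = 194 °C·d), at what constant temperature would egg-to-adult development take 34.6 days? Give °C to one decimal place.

Required daily accumulation = 194 / 34.6 = 5.607 DD/day.
T = T_base + 5.607 = 12.7 + 5.607 = 18.307 ≈ 18.3 °C.

18.3 °C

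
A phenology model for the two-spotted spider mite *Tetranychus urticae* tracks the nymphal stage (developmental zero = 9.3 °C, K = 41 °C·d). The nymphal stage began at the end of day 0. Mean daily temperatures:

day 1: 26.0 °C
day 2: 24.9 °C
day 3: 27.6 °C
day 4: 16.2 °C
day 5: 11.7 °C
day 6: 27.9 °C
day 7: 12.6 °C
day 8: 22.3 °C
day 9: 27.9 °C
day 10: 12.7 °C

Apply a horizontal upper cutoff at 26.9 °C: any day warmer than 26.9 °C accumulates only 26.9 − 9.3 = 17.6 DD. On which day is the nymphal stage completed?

day 3

Daily DD above 9.3 °C (capped at 17.6): 16.7, 15.6, 17.6, 6.9, 2.4, 17.6, 3.3, 13.0, 17.6, 3.4.
Cumulative: 16.7, 32.3, 49.9, 56.8, 59.2, 76.8, 80.1, 93.1, 110.7, 114.1.
The total first reaches 41 DD on day 3.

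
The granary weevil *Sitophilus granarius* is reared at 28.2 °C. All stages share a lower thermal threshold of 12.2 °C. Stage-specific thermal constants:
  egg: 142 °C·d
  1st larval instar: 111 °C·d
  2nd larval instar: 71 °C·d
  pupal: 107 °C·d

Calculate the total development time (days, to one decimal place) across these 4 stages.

Daily accumulation at 28.2 °C = 28.2 − 12.2 = 16.0 DD/day.
Total K = 142 + 111 + 71 + 107 = 431 DD.
Total duration = 431 / 16.0 = 26.938 ≈ 26.9 days.

26.9 days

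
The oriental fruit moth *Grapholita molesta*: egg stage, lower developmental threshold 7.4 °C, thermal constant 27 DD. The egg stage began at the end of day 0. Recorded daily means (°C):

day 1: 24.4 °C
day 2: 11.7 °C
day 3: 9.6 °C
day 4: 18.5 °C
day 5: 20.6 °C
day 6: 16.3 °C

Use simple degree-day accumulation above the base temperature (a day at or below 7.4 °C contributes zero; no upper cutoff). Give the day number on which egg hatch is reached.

Daily DD above 7.4 °C: 17.0, 4.3, 2.2, 11.1, 13.2, 8.9.
Cumulative: 17.0, 21.3, 23.5, 34.6, 47.8, 56.7.
The total first reaches 27 DD on day 4.

day 4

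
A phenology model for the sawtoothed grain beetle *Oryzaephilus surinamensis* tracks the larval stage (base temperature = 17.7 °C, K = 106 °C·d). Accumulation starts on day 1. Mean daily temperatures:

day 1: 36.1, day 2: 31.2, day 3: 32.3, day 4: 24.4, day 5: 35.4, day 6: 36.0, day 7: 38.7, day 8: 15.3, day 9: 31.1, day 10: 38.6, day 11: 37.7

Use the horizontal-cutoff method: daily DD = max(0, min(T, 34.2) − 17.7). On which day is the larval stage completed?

day 9

Daily DD above 17.7 °C (capped at 16.5): 16.5, 13.5, 14.6, 6.7, 16.5, 16.5, 16.5, 0.0, 13.4, 16.5, 16.5.
Cumulative: 16.5, 30.0, 44.6, 51.3, 67.8, 84.3, 100.8, 100.8, 114.2, 130.7, 147.2.
The total first reaches 106 DD on day 9.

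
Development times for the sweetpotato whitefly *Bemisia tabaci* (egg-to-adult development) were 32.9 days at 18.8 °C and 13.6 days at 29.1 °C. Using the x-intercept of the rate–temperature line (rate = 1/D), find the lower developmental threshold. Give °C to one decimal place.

Equal thermal constants: D₁(T₁ − T_b) = D₂(T₂ − T_b).
32.9·(18.8 − T_b) = 13.6·(29.1 − T_b)
T_b = (32.9·18.8 − 13.6·29.1) / (32.9 − 13.6) = 222.76 / 19.3 = 11.542 °C ≈ 11.5 °C.

11.5 °C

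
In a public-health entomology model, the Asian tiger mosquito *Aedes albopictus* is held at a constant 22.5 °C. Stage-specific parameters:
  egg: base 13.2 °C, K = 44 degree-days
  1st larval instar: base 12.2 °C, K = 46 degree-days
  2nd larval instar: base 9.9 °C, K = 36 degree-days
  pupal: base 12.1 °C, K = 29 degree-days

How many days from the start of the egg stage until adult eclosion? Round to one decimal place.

14.8 days

egg: 44 / (22.5 − 13.2) = 44 / 9.3 = 4.731 d.
1st larval instar: 46 / (22.5 − 12.2) = 46 / 10.3 = 4.466 d.
2nd larval instar: 36 / (22.5 − 9.9) = 36 / 12.6 = 2.857 d.
pupal: 29 / (22.5 − 12.1) = 29 / 10.4 = 2.788 d.
Sum = 14.843 ≈ 14.8 days.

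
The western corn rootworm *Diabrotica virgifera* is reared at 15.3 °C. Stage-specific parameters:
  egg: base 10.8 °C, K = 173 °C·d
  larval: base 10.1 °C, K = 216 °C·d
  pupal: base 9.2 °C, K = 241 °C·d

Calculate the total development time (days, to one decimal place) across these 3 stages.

119.5 days

egg: 173 / (15.3 − 10.8) = 173 / 4.5 = 38.444 d.
larval: 216 / (15.3 − 10.1) = 216 / 5.2 = 41.538 d.
pupal: 241 / (15.3 − 9.2) = 241 / 6.1 = 39.508 d.
Sum = 119.491 ≈ 119.5 days.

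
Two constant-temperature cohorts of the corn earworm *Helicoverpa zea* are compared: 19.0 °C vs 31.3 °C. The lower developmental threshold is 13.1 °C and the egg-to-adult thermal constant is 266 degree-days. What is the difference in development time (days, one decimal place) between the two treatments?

At 19.0 °C: 266 / (19.0 − 13.1) = 266 / 5.9 = 45.085 d.
At 31.3 °C: 266 / (31.3 − 13.1) = 266 / 18.2 = 14.615 d.
Difference = |45.085 − 14.615| = 30.469 ≈ 30.5 days.

30.5 days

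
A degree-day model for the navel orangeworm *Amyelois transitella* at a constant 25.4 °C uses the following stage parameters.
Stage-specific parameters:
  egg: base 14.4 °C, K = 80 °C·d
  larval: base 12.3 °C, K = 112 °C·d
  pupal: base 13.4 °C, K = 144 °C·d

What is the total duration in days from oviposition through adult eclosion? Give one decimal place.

27.8 days

egg: 80 / (25.4 − 14.4) = 80 / 11.0 = 7.273 d.
larval: 112 / (25.4 − 12.3) = 112 / 13.1 = 8.550 d.
pupal: 144 / (25.4 − 13.4) = 144 / 12.0 = 12.000 d.
Sum = 27.822 ≈ 27.8 days.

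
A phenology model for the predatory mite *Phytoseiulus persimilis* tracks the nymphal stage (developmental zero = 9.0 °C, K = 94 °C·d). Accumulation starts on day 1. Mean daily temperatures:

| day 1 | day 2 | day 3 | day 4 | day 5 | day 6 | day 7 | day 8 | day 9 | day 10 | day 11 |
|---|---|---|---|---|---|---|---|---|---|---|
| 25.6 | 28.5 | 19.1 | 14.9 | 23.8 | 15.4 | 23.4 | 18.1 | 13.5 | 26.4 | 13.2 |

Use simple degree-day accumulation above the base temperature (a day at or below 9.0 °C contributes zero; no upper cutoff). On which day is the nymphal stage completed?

day 8

Daily DD above 9.0 °C: 16.6, 19.5, 10.1, 5.9, 14.8, 6.4, 14.4, 9.1, 4.5, 17.4, 4.2.
Cumulative: 16.6, 36.1, 46.2, 52.1, 66.9, 73.3, 87.7, 96.8, 101.3, 118.7, 122.9.
The total first reaches 94 DD on day 8.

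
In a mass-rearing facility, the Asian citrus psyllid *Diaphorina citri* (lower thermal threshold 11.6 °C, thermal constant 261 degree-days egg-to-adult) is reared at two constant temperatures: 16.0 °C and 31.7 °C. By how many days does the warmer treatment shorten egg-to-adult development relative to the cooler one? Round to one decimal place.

At 16.0 °C: 261 / (16.0 − 11.6) = 261 / 4.4 = 59.318 d.
At 31.7 °C: 261 / (31.7 − 11.6) = 261 / 20.1 = 12.985 d.
Difference = |59.318 − 12.985| = 46.333 ≈ 46.3 days.

46.3 days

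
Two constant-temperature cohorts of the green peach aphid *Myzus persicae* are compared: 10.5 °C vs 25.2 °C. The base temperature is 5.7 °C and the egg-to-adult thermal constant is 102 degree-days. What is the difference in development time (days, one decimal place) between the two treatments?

16.0 days

At 10.5 °C: 102 / (10.5 − 5.7) = 102 / 4.8 = 21.250 d.
At 25.2 °C: 102 / (25.2 − 5.7) = 102 / 19.5 = 5.231 d.
Difference = |21.250 − 5.231| = 16.019 ≈ 16.0 days.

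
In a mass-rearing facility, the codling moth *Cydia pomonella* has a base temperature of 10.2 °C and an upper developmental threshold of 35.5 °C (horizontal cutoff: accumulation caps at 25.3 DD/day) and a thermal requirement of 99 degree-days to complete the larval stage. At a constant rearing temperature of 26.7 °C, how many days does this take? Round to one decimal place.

6.0 days

Daily accumulation = 26.7 − 10.2 = 16.5 DD/day.
Duration = 99 / 16.5 = 6.000 ≈ 6.0 days.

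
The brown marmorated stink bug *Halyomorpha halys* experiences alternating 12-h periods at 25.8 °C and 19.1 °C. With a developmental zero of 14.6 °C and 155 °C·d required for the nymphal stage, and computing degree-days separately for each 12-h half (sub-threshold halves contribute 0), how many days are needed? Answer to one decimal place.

19.7 days

Day half: max(0, 25.8 − 14.6) × 0.5 = 11.2 × 0.5 = 5.60 DD.
Night half: max(0, 19.1 − 14.6) × 0.5 = 4.5 × 0.5 = 2.25 DD.
Per 24 h: 7.85 DD/day.
Duration = 155 / 7.85 = 19.745 ≈ 19.7 days.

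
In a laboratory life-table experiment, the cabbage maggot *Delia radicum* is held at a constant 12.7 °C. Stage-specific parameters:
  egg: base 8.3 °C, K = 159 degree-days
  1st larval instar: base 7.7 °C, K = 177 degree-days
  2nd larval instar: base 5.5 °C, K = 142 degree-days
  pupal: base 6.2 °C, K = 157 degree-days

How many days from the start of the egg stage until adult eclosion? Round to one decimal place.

115.4 days

egg: 159 / (12.7 − 8.3) = 159 / 4.4 = 36.136 d.
1st larval instar: 177 / (12.7 − 7.7) = 177 / 5.0 = 35.400 d.
2nd larval instar: 142 / (12.7 − 5.5) = 142 / 7.2 = 19.722 d.
pupal: 157 / (12.7 − 6.2) = 157 / 6.5 = 24.154 d.
Sum = 115.412 ≈ 115.4 days.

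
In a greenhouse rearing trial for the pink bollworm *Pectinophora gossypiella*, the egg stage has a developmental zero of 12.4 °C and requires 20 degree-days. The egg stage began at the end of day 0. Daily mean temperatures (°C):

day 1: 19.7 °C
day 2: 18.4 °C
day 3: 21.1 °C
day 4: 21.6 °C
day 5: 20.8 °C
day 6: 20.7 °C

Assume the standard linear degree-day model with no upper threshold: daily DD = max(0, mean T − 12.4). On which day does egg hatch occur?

Daily DD above 12.4 °C: 7.3, 6.0, 8.7, 9.2, 8.4, 8.3.
Cumulative: 7.3, 13.3, 22.0, 31.2, 39.6, 47.9.
The total first reaches 20 DD on day 3.

day 3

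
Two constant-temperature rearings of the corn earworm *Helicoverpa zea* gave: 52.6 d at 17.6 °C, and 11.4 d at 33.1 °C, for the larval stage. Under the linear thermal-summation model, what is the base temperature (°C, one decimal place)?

13.3 °C

Under the model K = D·(T − T_b), so D₁·(T₁ − T_b) = D₂·(T₂ − T_b).
52.6·(17.6 − T_b) = 11.4·(33.1 − T_b)
T_b = (52.6·17.6 − 11.4·33.1) / (52.6 − 11.4) = 548.42 / 41.2 = 13.311 °C ≈ 13.3 °C.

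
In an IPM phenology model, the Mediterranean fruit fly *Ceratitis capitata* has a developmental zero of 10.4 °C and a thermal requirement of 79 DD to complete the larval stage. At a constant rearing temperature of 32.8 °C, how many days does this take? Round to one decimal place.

Daily accumulation = 32.8 − 10.4 = 22.4 DD/day.
Duration = 79 / 22.4 = 3.527 ≈ 3.5 days.

3.5 days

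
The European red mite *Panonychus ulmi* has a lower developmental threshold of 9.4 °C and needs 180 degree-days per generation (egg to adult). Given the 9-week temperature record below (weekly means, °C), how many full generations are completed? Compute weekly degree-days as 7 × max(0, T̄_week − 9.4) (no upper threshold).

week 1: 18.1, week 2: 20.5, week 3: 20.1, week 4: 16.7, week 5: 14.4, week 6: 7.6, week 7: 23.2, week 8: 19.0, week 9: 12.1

2 generations

Weekly DD (7 × max(0, T̄ − 9.4)): 60.9, 77.7, 74.9, 51.1, 35.0, 0.0, 96.6, 67.2, 18.9.
Season total = 482.3 DD.
Complete generations = ⌊482.3 / 180⌋ = 2.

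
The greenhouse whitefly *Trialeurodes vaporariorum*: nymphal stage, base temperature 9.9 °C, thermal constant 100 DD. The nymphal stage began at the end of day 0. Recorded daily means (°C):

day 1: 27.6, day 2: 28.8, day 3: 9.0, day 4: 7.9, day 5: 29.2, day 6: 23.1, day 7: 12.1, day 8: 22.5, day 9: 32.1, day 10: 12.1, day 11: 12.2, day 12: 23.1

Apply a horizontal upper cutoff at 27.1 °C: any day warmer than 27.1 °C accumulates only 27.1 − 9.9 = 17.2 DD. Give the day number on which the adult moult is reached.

Daily DD above 9.9 °C (capped at 17.2): 17.2, 17.2, 0.0, 0.0, 17.2, 13.2, 2.2, 12.6, 17.2, 2.2, 2.3, 13.2.
Cumulative: 17.2, 34.4, 34.4, 34.4, 51.6, 64.8, 67.0, 79.6, 96.8, 99.0, 101.3, 114.5.
The total first reaches 100 DD on day 11.

day 11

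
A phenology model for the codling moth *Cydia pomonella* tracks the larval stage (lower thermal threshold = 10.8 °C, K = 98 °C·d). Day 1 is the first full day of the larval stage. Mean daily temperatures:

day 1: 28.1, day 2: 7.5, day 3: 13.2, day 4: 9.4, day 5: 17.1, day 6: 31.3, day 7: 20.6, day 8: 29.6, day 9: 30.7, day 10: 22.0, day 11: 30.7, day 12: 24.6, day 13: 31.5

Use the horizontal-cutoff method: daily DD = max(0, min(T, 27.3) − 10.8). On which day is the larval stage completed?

day 11

Daily DD above 10.8 °C (capped at 16.5): 16.5, 0.0, 2.4, 0.0, 6.3, 16.5, 9.8, 16.5, 16.5, 11.2, 16.5, 13.8, 16.5.
Cumulative: 16.5, 16.5, 18.9, 18.9, 25.2, 41.7, 51.5, 68.0, 84.5, 95.7, 112.2, 126.0, 142.5.
The total first reaches 98 DD on day 11.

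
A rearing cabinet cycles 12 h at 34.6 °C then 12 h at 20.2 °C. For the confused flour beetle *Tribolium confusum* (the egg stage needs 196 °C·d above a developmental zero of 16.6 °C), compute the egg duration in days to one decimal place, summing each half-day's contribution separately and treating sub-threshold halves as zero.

Day half: max(0, 34.6 − 16.6) × 0.5 = 18.0 × 0.5 = 9.00 DD.
Night half: max(0, 20.2 − 16.6) × 0.5 = 3.6 × 0.5 = 1.80 DD.
Per 24 h: 10.80 DD/day.
Duration = 196 / 10.80 = 18.148 ≈ 18.1 days.

18.1 days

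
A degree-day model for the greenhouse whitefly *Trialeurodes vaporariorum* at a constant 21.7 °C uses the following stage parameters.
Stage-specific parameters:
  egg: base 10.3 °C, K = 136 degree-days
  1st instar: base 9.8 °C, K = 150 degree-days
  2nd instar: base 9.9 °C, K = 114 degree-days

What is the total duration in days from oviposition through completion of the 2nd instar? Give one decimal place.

egg: 136 / (21.7 − 10.3) = 136 / 11.4 = 11.930 d.
1st instar: 150 / (21.7 − 9.8) = 150 / 11.9 = 12.605 d.
2nd instar: 114 / (21.7 − 9.9) = 114 / 11.8 = 9.661 d.
Sum = 34.196 ≈ 34.2 days.

34.2 days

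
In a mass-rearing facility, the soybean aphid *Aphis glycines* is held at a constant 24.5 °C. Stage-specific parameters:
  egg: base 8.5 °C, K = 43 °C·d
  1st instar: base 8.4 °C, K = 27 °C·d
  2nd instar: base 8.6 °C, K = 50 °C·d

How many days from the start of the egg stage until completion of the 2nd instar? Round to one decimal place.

7.5 days

egg: 43 / (24.5 − 8.5) = 43 / 16.0 = 2.688 d.
1st instar: 27 / (24.5 − 8.4) = 27 / 16.1 = 1.677 d.
2nd instar: 50 / (24.5 − 8.6) = 50 / 15.9 = 3.145 d.
Sum = 7.509 ≈ 7.5 days.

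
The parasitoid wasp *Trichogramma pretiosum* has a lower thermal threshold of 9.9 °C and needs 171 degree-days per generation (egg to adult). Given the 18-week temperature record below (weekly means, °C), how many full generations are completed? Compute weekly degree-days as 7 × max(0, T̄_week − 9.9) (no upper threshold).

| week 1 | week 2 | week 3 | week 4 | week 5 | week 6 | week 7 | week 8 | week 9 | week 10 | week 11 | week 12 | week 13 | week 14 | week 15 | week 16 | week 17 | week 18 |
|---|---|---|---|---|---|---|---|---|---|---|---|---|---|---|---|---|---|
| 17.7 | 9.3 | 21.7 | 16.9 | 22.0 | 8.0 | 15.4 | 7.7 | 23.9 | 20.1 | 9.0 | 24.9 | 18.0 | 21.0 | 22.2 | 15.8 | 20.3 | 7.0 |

Weekly DD (7 × max(0, T̄ − 9.9)): 54.6, 0.0, 82.6, 49.0, 84.7, 0.0, 38.5, 0.0, 98.0, 71.4, 0.0, 105.0, 56.7, 77.7, 86.1, 41.3, 72.8, 0.0.
Season total = 918.4 DD.
Complete generations = ⌊918.4 / 171⌋ = 5.

5 generations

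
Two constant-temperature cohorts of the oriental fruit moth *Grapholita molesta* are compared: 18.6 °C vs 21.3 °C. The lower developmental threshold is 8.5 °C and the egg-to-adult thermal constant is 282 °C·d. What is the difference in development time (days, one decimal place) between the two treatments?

At 18.6 °C: 282 / (18.6 − 8.5) = 282 / 10.1 = 27.921 d.
At 21.3 °C: 282 / (21.3 − 8.5) = 282 / 12.8 = 22.031 d.
Difference = |27.921 − 22.031| = 5.890 ≈ 5.9 days.

5.9 days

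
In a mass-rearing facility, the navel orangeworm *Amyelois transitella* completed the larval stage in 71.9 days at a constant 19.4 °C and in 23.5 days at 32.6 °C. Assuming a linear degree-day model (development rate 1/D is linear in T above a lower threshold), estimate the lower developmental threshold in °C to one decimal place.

13.0 °C

Equal thermal constants: D₁(T₁ − T_b) = D₂(T₂ − T_b).
71.9·(19.4 − T_b) = 23.5·(32.6 − T_b)
T_b = (71.9·19.4 − 23.5·32.6) / (71.9 − 23.5) = 628.76 / 48.4 = 12.991 °C ≈ 13.0 °C.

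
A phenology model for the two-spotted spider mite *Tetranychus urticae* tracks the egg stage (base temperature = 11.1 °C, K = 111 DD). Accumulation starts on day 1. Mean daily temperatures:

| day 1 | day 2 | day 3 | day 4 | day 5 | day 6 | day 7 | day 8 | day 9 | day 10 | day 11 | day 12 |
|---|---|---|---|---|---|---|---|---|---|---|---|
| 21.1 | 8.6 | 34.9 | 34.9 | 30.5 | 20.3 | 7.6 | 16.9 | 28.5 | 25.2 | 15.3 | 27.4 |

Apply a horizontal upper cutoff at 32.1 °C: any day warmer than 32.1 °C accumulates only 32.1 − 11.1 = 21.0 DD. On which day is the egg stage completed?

Daily DD above 11.1 °C (capped at 21.0): 10.0, 0.0, 21.0, 21.0, 19.4, 9.2, 0.0, 5.8, 17.4, 14.1, 4.2, 16.3.
Cumulative: 10.0, 10.0, 31.0, 52.0, 71.4, 80.6, 80.6, 86.4, 103.8, 117.9, 122.1, 138.4.
The total first reaches 111 DD on day 10.

day 10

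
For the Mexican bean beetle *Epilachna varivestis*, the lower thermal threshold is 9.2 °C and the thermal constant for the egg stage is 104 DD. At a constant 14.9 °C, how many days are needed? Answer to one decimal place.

18.2 days

Daily accumulation = 14.9 − 9.2 = 5.7 DD/day.
Duration = 104 / 5.7 = 18.246 ≈ 18.2 days.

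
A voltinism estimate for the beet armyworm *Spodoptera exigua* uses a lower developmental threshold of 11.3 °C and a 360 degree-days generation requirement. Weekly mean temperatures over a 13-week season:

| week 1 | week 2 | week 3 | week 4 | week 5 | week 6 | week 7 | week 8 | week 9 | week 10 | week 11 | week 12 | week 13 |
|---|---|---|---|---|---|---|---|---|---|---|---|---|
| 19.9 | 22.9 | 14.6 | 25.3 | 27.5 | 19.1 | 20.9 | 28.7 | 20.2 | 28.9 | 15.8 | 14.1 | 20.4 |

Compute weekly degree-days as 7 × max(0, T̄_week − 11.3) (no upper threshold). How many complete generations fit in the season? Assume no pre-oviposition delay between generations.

2 generations

Weekly DD (7 × max(0, T̄ − 11.3)): 60.2, 81.2, 23.1, 98.0, 113.4, 54.6, 67.2, 121.8, 62.3, 123.2, 31.5, 19.6, 63.7.
Season total = 919.8 DD.
Complete generations = ⌊919.8 / 360⌋ = 2.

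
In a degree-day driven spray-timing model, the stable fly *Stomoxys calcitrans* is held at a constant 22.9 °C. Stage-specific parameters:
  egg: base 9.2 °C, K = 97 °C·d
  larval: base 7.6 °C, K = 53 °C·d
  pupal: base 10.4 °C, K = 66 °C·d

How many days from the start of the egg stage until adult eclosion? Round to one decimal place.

egg: 97 / (22.9 − 9.2) = 97 / 13.7 = 7.080 d.
larval: 53 / (22.9 − 7.6) = 53 / 15.3 = 3.464 d.
pupal: 66 / (22.9 − 10.4) = 66 / 12.5 = 5.280 d.
Sum = 15.824 ≈ 15.8 days.

15.8 days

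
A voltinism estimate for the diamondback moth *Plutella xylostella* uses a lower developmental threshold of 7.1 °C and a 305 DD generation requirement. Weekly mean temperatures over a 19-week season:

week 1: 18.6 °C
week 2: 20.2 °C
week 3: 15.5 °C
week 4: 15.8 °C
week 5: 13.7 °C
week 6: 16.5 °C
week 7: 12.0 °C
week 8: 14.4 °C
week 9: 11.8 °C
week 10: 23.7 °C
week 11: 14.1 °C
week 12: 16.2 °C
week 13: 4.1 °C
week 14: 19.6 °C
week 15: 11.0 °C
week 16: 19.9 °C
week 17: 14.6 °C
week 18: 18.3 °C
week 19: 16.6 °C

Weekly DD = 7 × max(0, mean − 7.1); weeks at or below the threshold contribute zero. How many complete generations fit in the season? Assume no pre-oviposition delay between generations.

3 generations

Weekly DD (7 × max(0, T̄ − 7.1)): 80.5, 91.7, 58.8, 60.9, 46.2, 65.8, 34.3, 51.1, 32.9, 116.2, 49.0, 63.7, 0.0, 87.5, 27.3, 89.6, 52.5, 78.4, 66.5.
Season total = 1152.9 DD.
Complete generations = ⌊1152.9 / 305⌋ = 3.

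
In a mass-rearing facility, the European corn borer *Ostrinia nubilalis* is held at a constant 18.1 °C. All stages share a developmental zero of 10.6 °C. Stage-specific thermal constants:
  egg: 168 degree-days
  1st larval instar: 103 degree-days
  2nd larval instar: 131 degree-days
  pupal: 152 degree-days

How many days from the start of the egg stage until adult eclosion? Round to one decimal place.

Daily accumulation at 18.1 °C = 18.1 − 10.6 = 7.5 DD/day.
Total K = 168 + 103 + 131 + 152 = 554 DD.
Total duration = 554 / 7.5 = 73.867 ≈ 73.9 days.

73.9 days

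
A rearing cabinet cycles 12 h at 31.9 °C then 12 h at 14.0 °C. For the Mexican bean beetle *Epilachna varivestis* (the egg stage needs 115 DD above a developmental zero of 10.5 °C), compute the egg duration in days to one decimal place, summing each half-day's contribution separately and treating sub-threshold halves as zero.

9.2 days

Day half: max(0, 31.9 − 10.5) × 0.5 = 21.4 × 0.5 = 10.70 DD.
Night half: max(0, 14.0 − 10.5) × 0.5 = 3.5 × 0.5 = 1.75 DD.
Per 24 h: 12.45 DD/day.
Duration = 115 / 12.45 = 9.237 ≈ 9.2 days.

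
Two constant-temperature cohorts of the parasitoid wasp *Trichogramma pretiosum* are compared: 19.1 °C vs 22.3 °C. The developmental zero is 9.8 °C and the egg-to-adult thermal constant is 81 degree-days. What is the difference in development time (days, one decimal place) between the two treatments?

2.2 days

At 19.1 °C: 81 / (19.1 − 9.8) = 81 / 9.3 = 8.710 d.
At 22.3 °C: 81 / (22.3 − 9.8) = 81 / 12.5 = 6.480 d.
Difference = |8.710 − 6.480| = 2.230 ≈ 2.2 days.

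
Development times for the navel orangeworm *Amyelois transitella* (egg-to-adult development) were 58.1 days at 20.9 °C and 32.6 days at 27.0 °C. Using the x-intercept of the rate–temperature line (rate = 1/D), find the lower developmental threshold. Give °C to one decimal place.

Linear rate model ⇒ the product D·(T − T_b) is constant across temperatures.
58.1·(20.9 − T_b) = 32.6·(27.0 − T_b)
T_b = (58.1·20.9 − 32.6·27.0) / (58.1 − 32.6) = 334.09 / 25.5 = 13.102 °C ≈ 13.1 °C.

13.1 °C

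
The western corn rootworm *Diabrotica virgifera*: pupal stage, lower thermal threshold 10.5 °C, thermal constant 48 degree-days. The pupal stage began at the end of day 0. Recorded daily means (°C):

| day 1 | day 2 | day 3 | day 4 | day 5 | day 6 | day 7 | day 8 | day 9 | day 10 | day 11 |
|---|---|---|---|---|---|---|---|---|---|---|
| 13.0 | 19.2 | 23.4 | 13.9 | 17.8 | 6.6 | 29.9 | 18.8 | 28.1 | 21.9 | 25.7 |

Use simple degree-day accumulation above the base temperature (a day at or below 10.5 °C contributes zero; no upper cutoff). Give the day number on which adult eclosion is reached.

day 7

Daily DD above 10.5 °C: 2.5, 8.7, 12.9, 3.4, 7.3, 0.0, 19.4, 8.3, 17.6, 11.4, 15.2.
Cumulative: 2.5, 11.2, 24.1, 27.5, 34.8, 34.8, 54.2, 62.5, 80.1, 91.5, 106.7.
The total first reaches 48 DD on day 7.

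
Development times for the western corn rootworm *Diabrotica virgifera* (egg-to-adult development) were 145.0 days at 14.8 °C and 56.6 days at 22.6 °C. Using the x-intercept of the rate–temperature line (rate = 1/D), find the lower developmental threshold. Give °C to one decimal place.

9.8 °C

Linear rate model ⇒ the product D·(T − T_b) is constant across temperatures.
145.0·(14.8 − T_b) = 56.6·(22.6 − T_b)
T_b = (145.0·14.8 − 56.6·22.6) / (145.0 − 56.6) = 866.84 / 88.4 = 9.806 °C ≈ 9.8 °C.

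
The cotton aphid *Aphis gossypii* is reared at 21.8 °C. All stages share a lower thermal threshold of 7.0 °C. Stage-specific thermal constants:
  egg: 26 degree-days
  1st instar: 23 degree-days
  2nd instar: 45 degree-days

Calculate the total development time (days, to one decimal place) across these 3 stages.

Daily accumulation at 21.8 °C = 21.8 − 7.0 = 14.8 DD/day.
Total K = 26 + 23 + 45 = 94 DD.
Total duration = 94 / 14.8 = 6.351 ≈ 6.4 days.

6.4 days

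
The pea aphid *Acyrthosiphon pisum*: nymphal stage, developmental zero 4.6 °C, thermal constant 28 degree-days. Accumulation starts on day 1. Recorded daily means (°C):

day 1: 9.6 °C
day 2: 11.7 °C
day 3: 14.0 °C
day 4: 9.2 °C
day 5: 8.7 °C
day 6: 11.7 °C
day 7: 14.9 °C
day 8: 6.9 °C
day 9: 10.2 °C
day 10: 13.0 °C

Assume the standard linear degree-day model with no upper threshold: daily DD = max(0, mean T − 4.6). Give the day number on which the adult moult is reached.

Daily DD above 4.6 °C: 5.0, 7.1, 9.4, 4.6, 4.1, 7.1, 10.3, 2.3, 5.6, 8.4.
Cumulative: 5.0, 12.1, 21.5, 26.1, 30.2, 37.3, 47.6, 49.9, 55.5, 63.9.
The total first reaches 28 DD on day 5.

day 5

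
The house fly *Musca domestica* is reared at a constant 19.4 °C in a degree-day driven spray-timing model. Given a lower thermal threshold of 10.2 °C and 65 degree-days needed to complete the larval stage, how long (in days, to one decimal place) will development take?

7.1 days

Daily accumulation = 19.4 − 10.2 = 9.2 DD/day.
Duration = 65 / 9.2 = 7.065 ≈ 7.1 days.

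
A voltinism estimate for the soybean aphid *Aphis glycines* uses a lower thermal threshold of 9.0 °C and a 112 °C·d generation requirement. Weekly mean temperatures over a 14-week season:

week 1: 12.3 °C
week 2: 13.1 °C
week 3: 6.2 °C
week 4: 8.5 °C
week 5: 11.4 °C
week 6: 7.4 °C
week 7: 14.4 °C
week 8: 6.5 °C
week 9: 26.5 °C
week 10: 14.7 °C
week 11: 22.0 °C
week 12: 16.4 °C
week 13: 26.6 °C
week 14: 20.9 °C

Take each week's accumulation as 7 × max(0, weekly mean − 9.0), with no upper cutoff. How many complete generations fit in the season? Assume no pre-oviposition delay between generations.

Weekly DD (7 × max(0, T̄ − 9.0)): 23.1, 28.7, 0.0, 0.0, 16.8, 0.0, 37.8, 0.0, 122.5, 39.9, 91.0, 51.8, 123.2, 83.3.
Season total = 618.1 DD.
Complete generations = ⌊618.1 / 112⌋ = 5.

5 generations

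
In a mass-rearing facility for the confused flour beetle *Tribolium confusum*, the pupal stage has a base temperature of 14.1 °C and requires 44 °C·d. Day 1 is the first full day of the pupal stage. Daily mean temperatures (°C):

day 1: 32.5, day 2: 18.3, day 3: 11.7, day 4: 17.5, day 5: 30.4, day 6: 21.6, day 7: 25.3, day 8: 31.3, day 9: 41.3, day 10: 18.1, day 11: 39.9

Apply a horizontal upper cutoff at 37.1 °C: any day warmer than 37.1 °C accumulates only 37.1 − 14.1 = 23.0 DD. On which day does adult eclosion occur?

day 6

Daily DD above 14.1 °C (capped at 23.0): 18.4, 4.2, 0.0, 3.4, 16.3, 7.5, 11.2, 17.2, 23.0, 4.0, 23.0.
Cumulative: 18.4, 22.6, 22.6, 26.0, 42.3, 49.8, 61.0, 78.2, 101.2, 105.2, 128.2.
The total first reaches 44 DD on day 6.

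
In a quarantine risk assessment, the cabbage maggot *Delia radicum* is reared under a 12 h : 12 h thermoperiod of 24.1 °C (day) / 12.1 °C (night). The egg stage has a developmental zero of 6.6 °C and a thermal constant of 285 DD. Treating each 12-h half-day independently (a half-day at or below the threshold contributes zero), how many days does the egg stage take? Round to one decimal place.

Day half: max(0, 24.1 − 6.6) × 0.5 = 17.5 × 0.5 = 8.75 DD.
Night half: max(0, 12.1 − 6.6) × 0.5 = 5.5 × 0.5 = 2.75 DD.
Per 24 h: 11.50 DD/day.
Duration = 285 / 11.50 = 24.783 ≈ 24.8 days.

24.8 days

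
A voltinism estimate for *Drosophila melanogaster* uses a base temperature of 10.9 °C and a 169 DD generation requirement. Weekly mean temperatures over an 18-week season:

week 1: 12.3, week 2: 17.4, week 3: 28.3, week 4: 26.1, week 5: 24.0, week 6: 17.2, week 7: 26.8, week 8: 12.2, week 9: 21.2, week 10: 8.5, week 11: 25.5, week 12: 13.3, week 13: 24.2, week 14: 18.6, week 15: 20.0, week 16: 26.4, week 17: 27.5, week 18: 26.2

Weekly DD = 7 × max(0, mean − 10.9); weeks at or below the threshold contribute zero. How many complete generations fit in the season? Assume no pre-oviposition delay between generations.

7 generations

Weekly DD (7 × max(0, T̄ − 10.9)): 9.8, 45.5, 121.8, 106.4, 91.7, 44.1, 111.3, 9.1, 72.1, 0.0, 102.2, 16.8, 93.1, 53.9, 63.7, 108.5, 116.2, 107.1.
Season total = 1273.3 DD.
Complete generations = ⌊1273.3 / 169⌋ = 7.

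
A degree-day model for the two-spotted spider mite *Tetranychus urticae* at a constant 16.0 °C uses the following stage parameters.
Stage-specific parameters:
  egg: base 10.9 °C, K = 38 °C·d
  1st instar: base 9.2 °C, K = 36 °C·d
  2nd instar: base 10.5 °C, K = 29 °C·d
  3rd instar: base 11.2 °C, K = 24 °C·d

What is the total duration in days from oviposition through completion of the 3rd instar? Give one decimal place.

23.0 days

egg: 38 / (16.0 − 10.9) = 38 / 5.1 = 7.451 d.
1st instar: 36 / (16.0 − 9.2) = 36 / 6.8 = 5.294 d.
2nd instar: 29 / (16.0 − 10.5) = 29 / 5.5 = 5.273 d.
3rd instar: 24 / (16.0 − 11.2) = 24 / 4.8 = 5.000 d.
Sum = 23.018 ≈ 23.0 days.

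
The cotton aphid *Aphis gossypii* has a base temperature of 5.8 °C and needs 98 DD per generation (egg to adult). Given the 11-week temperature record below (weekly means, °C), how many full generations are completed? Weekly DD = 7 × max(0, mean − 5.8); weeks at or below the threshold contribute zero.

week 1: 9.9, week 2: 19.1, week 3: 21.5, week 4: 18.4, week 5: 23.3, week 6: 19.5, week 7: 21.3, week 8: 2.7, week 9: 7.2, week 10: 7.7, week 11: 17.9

7 generations

Weekly DD (7 × max(0, T̄ − 5.8)): 28.7, 93.1, 109.9, 88.2, 122.5, 95.9, 108.5, 0.0, 9.8, 13.3, 84.7.
Season total = 754.6 DD.
Complete generations = ⌊754.6 / 98⌋ = 7.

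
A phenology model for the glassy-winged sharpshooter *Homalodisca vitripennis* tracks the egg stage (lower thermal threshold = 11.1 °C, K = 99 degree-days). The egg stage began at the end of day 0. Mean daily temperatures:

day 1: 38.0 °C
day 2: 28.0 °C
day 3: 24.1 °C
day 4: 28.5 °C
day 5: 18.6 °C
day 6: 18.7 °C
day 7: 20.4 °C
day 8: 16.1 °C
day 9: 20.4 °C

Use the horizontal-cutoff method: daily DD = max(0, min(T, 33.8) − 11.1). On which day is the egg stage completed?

Daily DD above 11.1 °C (capped at 22.7): 22.7, 16.9, 13.0, 17.4, 7.5, 7.6, 9.3, 5.0, 9.3.
Cumulative: 22.7, 39.6, 52.6, 70.0, 77.5, 85.1, 94.4, 99.4, 108.7.
The total first reaches 99 DD on day 8.

day 8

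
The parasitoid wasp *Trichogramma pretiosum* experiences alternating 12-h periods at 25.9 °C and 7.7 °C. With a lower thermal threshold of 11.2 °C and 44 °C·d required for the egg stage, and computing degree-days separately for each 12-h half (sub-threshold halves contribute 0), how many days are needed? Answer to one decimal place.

6.0 days

Day half: max(0, 25.9 − 11.2) × 0.5 = 14.7 × 0.5 = 7.35 DD.
Night half: max(0, 7.7 − 11.2) × 0.5 = 0.0 × 0.5 = 0.00 DD.
Per 24 h: 7.35 DD/day.
Duration = 44 / 7.35 = 5.986 ≈ 6.0 days.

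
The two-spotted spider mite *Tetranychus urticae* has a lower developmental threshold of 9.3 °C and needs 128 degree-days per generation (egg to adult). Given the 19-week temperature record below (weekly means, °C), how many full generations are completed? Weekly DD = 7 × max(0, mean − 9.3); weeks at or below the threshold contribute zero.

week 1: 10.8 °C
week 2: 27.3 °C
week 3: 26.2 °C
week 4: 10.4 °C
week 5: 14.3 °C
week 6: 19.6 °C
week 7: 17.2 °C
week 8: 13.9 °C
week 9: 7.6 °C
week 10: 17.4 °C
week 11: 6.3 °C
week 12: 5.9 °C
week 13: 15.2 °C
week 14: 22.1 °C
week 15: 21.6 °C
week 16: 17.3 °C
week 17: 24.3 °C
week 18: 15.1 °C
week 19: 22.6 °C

8 generations

Weekly DD (7 × max(0, T̄ − 9.3)): 10.5, 126.0, 118.3, 7.7, 35.0, 72.1, 55.3, 32.2, 0.0, 56.7, 0.0, 0.0, 41.3, 89.6, 86.1, 56.0, 105.0, 40.6, 93.1.
Season total = 1025.5 DD.
Complete generations = ⌊1025.5 / 128⌋ = 8.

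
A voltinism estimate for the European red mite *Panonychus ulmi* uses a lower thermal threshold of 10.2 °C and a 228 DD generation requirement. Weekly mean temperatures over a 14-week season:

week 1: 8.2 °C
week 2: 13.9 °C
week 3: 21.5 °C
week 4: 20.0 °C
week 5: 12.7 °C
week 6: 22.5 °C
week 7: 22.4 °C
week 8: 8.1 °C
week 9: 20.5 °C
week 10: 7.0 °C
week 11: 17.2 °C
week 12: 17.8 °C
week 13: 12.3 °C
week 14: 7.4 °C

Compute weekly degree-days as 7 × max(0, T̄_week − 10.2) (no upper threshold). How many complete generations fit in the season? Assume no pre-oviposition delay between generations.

2 generations

Weekly DD (7 × max(0, T̄ − 10.2)): 0.0, 25.9, 79.1, 68.6, 17.5, 86.1, 85.4, 0.0, 72.1, 0.0, 49.0, 53.2, 14.7, 0.0.
Season total = 551.6 DD.
Complete generations = ⌊551.6 / 228⌋ = 2.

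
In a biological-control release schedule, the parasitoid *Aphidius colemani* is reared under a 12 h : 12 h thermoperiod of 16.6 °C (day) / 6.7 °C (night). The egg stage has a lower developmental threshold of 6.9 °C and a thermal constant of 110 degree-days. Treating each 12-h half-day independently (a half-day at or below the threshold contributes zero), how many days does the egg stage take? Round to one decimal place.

22.7 days

Day half: max(0, 16.6 − 6.9) × 0.5 = 9.7 × 0.5 = 4.85 DD.
Night half: max(0, 6.7 − 6.9) × 0.5 = 0.0 × 0.5 = 0.00 DD.
Per 24 h: 4.85 DD/day.
Duration = 110 / 4.85 = 22.680 ≈ 22.7 days.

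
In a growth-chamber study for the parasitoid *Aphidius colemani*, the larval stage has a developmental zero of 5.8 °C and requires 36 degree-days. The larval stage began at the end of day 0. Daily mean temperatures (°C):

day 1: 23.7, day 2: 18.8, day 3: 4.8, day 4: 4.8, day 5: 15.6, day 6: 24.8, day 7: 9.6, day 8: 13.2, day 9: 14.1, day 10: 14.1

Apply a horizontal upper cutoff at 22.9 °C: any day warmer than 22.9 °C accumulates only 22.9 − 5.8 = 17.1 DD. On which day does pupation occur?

day 5

Daily DD above 5.8 °C (capped at 17.1): 17.1, 13.0, 0.0, 0.0, 9.8, 17.1, 3.8, 7.4, 8.3, 8.3.
Cumulative: 17.1, 30.1, 30.1, 30.1, 39.9, 57.0, 60.8, 68.2, 76.5, 84.8.
The total first reaches 36 DD on day 5.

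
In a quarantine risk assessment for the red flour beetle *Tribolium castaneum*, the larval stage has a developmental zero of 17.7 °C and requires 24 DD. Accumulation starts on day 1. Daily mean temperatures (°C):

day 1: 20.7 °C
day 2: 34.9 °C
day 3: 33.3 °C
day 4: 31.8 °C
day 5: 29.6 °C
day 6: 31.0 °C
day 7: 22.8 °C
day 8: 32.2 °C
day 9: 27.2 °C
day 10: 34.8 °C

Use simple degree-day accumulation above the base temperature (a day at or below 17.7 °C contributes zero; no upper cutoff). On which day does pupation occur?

day 3

Daily DD above 17.7 °C: 3.0, 17.2, 15.6, 14.1, 11.9, 13.3, 5.1, 14.5, 9.5, 17.1.
Cumulative: 3.0, 20.2, 35.8, 49.9, 61.8, 75.1, 80.2, 94.7, 104.2, 121.3.
The total first reaches 24 DD on day 3.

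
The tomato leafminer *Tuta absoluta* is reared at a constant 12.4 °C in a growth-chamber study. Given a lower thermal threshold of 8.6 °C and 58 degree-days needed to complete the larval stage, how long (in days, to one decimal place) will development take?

15.3 days

Daily accumulation = 12.4 − 8.6 = 3.8 DD/day.
Duration = 58 / 3.8 = 15.263 ≈ 15.3 days.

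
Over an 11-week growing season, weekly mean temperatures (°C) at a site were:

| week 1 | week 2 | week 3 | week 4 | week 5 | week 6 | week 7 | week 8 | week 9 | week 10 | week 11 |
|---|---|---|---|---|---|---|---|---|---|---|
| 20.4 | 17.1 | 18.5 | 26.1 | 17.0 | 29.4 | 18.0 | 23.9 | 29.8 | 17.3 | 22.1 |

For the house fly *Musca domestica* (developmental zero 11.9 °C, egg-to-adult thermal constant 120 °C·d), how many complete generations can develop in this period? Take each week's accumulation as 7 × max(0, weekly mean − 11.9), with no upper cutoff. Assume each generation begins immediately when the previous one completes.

6 generations

Weekly DD (7 × max(0, T̄ − 11.9)): 59.5, 36.4, 46.2, 99.4, 35.7, 122.5, 42.7, 84.0, 125.3, 37.8, 71.4.
Season total = 760.9 DD.
Complete generations = ⌊760.9 / 120⌋ = 6.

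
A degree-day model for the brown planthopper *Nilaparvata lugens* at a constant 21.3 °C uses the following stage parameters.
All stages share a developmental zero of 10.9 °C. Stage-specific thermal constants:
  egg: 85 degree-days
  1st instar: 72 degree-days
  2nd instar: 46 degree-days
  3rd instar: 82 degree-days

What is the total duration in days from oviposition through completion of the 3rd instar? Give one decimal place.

Daily accumulation at 21.3 °C = 21.3 − 10.9 = 10.4 DD/day.
Total K = 85 + 72 + 46 + 82 = 285 DD.
Total duration = 285 / 10.4 = 27.404 ≈ 27.4 days.

27.4 days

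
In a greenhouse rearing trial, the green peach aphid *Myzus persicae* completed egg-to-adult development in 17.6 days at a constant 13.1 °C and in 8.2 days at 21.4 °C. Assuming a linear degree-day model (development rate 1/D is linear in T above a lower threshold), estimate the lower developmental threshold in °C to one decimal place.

Linear rate model ⇒ the product D·(T − T_b) is constant across temperatures.
17.6·(13.1 − T_b) = 8.2·(21.4 − T_b)
T_b = (17.6·13.1 − 8.2·21.4) / (17.6 − 8.2) = 55.08 / 9.4 = 5.860 °C ≈ 5.9 °C.

5.9 °C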